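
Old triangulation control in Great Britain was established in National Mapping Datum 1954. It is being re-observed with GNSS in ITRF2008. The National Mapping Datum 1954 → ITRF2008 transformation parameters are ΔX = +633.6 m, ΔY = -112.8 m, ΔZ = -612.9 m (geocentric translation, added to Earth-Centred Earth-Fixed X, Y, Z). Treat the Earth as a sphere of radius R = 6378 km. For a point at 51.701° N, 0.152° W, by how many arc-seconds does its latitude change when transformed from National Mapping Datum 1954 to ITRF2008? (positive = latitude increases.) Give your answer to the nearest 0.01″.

sin φ = 0.784787, cos φ = 0.619765, sin λ = -0.002653, cos λ = 0.999996.
North component: ΔN = −sin φ cos λ·ΔX − sin φ sin λ·ΔY + cos φ·ΔZ = −(0.784787)(0.999996)(633.6) − (0.784787)(-0.002653)(-112.8) + (0.619765)(-612.9) = -877.33 m.
1° of latitude spans πR/180 = 111317 m, so Δφ = -877.33 / 111317 × 3600 = -28.373″.

Δφ = -28.37″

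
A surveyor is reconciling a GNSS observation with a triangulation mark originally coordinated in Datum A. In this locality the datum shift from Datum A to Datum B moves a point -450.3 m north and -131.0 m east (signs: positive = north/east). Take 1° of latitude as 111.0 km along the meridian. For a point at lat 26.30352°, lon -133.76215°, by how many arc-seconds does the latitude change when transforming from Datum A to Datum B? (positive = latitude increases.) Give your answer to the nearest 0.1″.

1° of latitude = 111.0 km, so Δφ = -450.3 / 111000 = -0.0040568° = -14.604″.

Δφ = -14.6″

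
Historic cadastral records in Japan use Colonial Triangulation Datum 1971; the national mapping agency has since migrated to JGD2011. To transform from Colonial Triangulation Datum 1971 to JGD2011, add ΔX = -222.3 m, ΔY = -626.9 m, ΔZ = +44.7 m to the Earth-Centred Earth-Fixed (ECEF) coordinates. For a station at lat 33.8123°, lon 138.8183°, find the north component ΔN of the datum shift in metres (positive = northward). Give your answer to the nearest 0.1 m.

ΔN = 173.7 m

At φ = 33.8123°, λ = 138.8183°: sin φ = 0.556474, cos φ = 0.830865, sin λ = 0.658449, cos λ = -0.752625.
ΔN = −sin φ cos λ·ΔX − sin φ sin λ·ΔY + cos φ·ΔZ = −(0.556474)(-0.752625)(-222.3) − (0.556474)(0.658449)(-626.9) + (0.830865)(44.7) = 173.74 m.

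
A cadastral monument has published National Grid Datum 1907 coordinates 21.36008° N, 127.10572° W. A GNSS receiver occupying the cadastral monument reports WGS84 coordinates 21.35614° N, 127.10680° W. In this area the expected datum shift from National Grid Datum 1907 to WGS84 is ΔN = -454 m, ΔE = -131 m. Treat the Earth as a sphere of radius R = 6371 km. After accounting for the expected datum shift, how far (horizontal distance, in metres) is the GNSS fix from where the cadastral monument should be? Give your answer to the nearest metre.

Observed coordinate differences: Δφ = -0.00394°, Δλ = -0.00108°.
Converting to metres (1° lat = 111195 m, cos φ = 0.931310): observed ΔN = -438.1 m, observed ΔE = -111.8 m.
Subtracting the expected shift leaves a residual of -438.1 − (-454) = 15.9 m north and -111.8 − (-131) = 19.2 m east.
Residual distance = √(15.9² + 19.2²) = 24.9 m.

25 m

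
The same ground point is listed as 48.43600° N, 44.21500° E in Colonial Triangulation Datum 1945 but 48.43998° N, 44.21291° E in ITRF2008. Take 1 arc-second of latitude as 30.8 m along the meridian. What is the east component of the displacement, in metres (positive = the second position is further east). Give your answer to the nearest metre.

Δφ = 48.43998° − 48.43600° = +0.00398°; Δλ = 44.21291° − 44.21500° = -0.00209°.
1° of latitude = 3600 × 30.80 = 110880 m.
ΔN = Δφ × 110880 = 441.3 m; ΔE = Δλ × 110880 × cos(48.43600°) = -0.00209 × 110880 × 0.663456 = -153.7 m.

ΔE = -154 m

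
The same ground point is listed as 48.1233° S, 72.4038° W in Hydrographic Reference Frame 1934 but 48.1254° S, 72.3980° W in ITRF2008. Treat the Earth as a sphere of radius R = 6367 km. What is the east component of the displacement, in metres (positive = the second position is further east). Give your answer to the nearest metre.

ΔE = 430 m

Δφ = -48.1254° − -48.1233° = -0.0021°; Δλ = -72.3980° − -72.4038° = +0.0058°.
1° along a meridian = πR/180 = 111125 m.
ΔN = Δφ × 111125 = -233.4 m; ΔE = Δλ × 111125 × cos(-48.1233°) = +0.0058 × 111125 × 0.667530 = 430.2 m.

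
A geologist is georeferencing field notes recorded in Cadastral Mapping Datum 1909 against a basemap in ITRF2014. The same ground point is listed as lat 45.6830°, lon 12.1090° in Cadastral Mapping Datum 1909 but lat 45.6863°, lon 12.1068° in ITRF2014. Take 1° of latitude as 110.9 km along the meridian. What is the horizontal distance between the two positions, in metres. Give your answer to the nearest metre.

Δφ = 45.6863° − 45.6830° = +0.0033°; Δλ = 12.1068° − 12.1090° = -0.0022°.
ΔN = Δφ × 110900 = 366.0 m; ΔE = Δλ × 110900 × cos(45.6830°) = -0.0022 × 110900 × 0.698628 = -170.5 m.
Distance = √(ΔE² + ΔN²) = √((-170.5)² + 366.0²) = 403.7 m.

404 m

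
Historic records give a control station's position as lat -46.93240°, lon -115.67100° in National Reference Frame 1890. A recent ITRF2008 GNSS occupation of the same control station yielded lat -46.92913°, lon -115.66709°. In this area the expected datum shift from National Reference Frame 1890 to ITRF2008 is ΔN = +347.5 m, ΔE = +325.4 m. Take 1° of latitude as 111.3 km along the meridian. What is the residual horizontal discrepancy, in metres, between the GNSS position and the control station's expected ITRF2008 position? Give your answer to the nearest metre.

33 m

Observed coordinate differences: Δφ = +0.00327°, Δλ = +0.00391°.
Converting to metres (1° lat = 111300 m, cos φ = 0.682861): observed ΔN = 364.0 m, observed ΔE = 297.2 m.
Subtracting the expected shift leaves a residual of 364.0 − (347.5) = 16.5 m north and 297.2 − (325.4) = -28.2 m east.
Residual distance = √(16.5² + (-28.2)²) = 32.7 m.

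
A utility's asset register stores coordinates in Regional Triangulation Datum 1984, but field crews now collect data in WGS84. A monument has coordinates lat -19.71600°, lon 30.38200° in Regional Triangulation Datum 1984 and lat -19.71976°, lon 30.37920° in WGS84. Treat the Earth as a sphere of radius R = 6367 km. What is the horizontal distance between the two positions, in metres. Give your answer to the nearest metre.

Δφ = -19.71976° − -19.71600° = -0.00376°; Δλ = 30.37920° − 30.38200° = -0.00280°.
1° along a meridian = πR/180 = 111125 m.
ΔN = Δφ × 111125 = -417.8 m; ΔE = Δλ × 111125 × cos(-19.71600°) = -0.00280 × 111125 × 0.941376 = -292.9 m.
Distance = √(ΔE² + ΔN²) = √((-292.9)² + (-417.8)²) = 510.3 m.

510 m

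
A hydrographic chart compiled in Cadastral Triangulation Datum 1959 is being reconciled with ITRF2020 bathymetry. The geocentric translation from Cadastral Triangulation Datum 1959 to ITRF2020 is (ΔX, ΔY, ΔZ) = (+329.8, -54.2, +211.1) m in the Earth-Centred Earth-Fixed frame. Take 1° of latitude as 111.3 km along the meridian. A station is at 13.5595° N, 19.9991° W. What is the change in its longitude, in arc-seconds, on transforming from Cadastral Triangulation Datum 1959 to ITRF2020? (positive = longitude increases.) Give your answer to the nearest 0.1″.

sin φ = 0.234455, cos φ = 0.972127, sin λ = -0.342005, cos λ = 0.939698.
East component: ΔE = −sin λ·ΔX + cos λ·ΔY = −(-0.342005)(329.8) + (0.939698)(-54.2) = 61.86 m.
1° of latitude spans 111300 m; at latitude φ, 1° of longitude spans that × cos φ = 108197.7 m, so Δλ = 61.86 / 108197.7 × 3600 = 2.058″.

Δλ = 2.1″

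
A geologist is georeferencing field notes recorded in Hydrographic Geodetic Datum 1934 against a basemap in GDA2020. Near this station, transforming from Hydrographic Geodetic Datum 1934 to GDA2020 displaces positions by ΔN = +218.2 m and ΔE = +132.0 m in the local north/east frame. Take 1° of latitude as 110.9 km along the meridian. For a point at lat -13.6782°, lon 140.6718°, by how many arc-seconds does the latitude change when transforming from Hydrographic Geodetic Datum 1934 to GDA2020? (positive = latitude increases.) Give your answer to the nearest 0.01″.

Δφ = 7.08″

1° of latitude = 110.9 km, so Δφ = 218.2 / 110900 = 0.0019675° = 7.083″.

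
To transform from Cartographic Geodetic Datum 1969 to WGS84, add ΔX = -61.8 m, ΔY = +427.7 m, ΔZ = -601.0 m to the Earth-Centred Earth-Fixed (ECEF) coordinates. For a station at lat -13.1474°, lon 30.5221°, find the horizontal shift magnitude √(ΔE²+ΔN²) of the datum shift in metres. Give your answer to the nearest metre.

The local east axis at (φ, λ) is (−sin λ, cos λ, 0), so ΔE = −sin(30.5221°)·(-61.8) + cos(30.5221°)·427.7 = 399.82 m.
The local north axis is (−sin φ cos λ, −sin φ sin λ, cos φ), giving ΔN = -12.109 + 49.407 − 585.247 = -547.95 m.
Horizontal magnitude = √(ΔE² + ΔN²) = √(399.82² + (-547.95)²) = 678.31 m.

678 m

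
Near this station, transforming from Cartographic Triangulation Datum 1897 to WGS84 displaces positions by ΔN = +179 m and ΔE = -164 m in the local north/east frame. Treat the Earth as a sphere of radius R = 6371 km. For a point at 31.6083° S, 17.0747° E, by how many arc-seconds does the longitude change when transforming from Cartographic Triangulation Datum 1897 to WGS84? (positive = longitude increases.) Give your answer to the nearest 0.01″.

Δλ = -6.23″

At latitude -31.6083°, cos φ = 0.851651.
One radian of longitude at latitude φ spans R cos φ, so Δλ = ΔE / (R cos φ) = -164.0 / (6371000 × 0.851651) = -3.0226e-05 rad = -6.234″.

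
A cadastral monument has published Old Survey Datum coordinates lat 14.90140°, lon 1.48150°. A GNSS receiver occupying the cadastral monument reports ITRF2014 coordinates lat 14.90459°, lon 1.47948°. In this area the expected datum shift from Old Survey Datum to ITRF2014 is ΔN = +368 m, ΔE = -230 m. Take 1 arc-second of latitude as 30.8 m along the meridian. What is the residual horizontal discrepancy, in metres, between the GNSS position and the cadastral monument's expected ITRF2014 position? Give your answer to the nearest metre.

Observed coordinate differences: Δφ = +0.00319°, Δλ = -0.00202°.
Converting to metres (1° lat = 110880 m, cos φ = 0.966370): observed ΔN = 353.7 m, observed ΔE = -216.4 m.
Subtracting the expected shift leaves a residual of 353.7 − (368) = -14.3 m north and -216.4 − (-230) = 13.6 m east.
Residual distance = √((-14.3)² + 13.6²) = 19.7 m.

20 m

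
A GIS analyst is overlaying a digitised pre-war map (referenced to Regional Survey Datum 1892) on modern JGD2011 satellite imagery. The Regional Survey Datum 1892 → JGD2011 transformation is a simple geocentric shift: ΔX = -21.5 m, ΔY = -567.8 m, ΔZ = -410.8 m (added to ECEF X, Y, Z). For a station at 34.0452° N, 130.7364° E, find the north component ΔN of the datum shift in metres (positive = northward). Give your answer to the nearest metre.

ΔN = -107 m

At φ = 34.0452°, λ = 130.7364°: sin φ = 0.559847, cos φ = 0.828596, sin λ = 0.757720, cos λ = -0.652580.
ΔN = −sin φ cos λ·ΔX − sin φ sin λ·ΔY + cos φ·ΔZ = −(0.559847)(-0.652580)(-21.5) − (0.559847)(0.757720)(-567.8) + (0.828596)(-410.8) = -107.38 m.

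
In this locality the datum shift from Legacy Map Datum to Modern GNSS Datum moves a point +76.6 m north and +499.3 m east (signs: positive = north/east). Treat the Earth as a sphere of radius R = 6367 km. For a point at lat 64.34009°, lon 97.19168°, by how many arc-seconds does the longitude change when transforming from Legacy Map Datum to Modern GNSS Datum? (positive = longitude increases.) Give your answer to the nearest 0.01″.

Δλ = 37.35″

At latitude 64.34009°, cos φ = 0.433028.
One radian of longitude at latitude φ spans R cos φ, so Δλ = ΔE / (R cos φ) = 499.3 / (6367000 × 0.433028) = 1.8110e-04 rad = 37.354″.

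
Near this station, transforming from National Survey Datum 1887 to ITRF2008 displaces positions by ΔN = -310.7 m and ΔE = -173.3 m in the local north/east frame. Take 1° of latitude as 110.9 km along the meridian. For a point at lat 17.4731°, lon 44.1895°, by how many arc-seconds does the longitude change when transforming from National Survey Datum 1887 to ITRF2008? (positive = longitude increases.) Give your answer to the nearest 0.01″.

Δλ = -5.90″

At latitude 17.4731°, cos φ = 0.953858.
1° of longitude at this latitude = 110.9 × cos φ = 105.78 km, so Δλ = -173.3 / 105782.9 = -0.0016383° = -5.898″.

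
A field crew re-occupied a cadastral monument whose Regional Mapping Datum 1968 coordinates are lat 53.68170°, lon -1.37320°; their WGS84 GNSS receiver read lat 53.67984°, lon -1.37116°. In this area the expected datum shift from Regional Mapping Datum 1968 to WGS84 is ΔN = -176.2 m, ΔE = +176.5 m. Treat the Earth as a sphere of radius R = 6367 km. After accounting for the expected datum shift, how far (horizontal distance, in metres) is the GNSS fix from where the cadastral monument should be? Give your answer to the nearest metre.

52 m

Observed coordinate differences: Δφ = -0.00186°, Δλ = +0.00204°.
Converting to metres (1° lat = 111125 m, cos φ = 0.592271): observed ΔN = -206.7 m, observed ΔE = 134.3 m.
Subtracting the expected shift leaves a residual of -206.7 − (-176.2) = -30.5 m north and 134.3 − (176.5) = -42.2 m east.
Residual distance = √((-30.5)² + (-42.2)²) = 52.1 m.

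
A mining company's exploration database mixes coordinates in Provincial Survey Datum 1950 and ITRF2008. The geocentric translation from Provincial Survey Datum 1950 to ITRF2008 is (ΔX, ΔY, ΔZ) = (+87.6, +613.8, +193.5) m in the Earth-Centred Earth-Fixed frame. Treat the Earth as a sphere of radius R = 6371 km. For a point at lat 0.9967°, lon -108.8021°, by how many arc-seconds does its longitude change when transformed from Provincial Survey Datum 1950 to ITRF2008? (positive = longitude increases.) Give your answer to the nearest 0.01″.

sin φ = 0.017395, cos φ = 0.999849, sin λ = -0.946637, cos λ = -0.322300.
East component: ΔE = −sin λ·ΔX + cos λ·ΔY = −(-0.946637)(87.6) + (-0.322300)(613.8) = -114.90 m.
1° of latitude spans πR/180 = 111195 m; at latitude φ, 1° of longitude spans that × cos φ = 111178.1 m, so Δλ = -114.90 / 111178.1 × 3600 = -3.721″.

Δλ = -3.72″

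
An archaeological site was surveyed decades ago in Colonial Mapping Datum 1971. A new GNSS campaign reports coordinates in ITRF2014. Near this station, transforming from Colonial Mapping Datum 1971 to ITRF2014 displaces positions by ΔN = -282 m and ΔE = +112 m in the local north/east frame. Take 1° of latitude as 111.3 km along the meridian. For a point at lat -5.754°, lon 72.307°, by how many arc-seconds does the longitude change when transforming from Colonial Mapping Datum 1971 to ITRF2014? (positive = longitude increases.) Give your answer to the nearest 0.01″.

Δλ = 3.64″

At latitude -5.754°, cos φ = 0.994962.
1° of longitude at this latitude = 111.3 × cos φ = 110.74 km, so Δλ = 112.0 / 110739.2 = 0.0010114° = 3.641″.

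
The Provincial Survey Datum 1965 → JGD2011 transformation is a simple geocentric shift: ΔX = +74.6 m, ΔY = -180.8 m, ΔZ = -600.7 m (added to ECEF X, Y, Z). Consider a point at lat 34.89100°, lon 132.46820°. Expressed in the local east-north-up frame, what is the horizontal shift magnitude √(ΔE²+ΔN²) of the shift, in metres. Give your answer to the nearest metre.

The local east axis at (φ, λ) is (−sin λ, cos λ, 0), so ΔE = −sin(132.46820°)·74.6 + cos(132.46820°)·(-180.8) = 67.04 m.
The local north axis is (−sin φ cos λ, −sin φ sin λ, cos φ), giving ΔN = 28.812 + 76.288 − 492.719 = -387.62 m.
Horizontal magnitude = √(ΔE² + ΔN²) = √(67.04² + (-387.62)²) = 393.37 m.

393 m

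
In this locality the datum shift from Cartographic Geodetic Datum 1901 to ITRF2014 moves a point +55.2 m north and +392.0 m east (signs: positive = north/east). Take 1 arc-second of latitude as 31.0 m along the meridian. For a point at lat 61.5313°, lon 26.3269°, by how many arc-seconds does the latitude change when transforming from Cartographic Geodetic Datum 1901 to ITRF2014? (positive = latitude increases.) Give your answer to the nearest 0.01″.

1″ of latitude = 31.00 m, so Δφ = 55.2 / 31.00 = 1.781″.

Δφ = 1.78″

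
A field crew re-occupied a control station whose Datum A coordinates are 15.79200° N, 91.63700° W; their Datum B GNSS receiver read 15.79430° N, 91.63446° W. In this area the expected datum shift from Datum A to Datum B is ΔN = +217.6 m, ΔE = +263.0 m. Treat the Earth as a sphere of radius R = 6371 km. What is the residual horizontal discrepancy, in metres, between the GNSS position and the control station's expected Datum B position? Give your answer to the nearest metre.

39 m

Observed coordinate differences: Δφ = +0.00230°, Δλ = +0.00254°.
Converting to metres (1° lat = 111195 m, cos φ = 0.962256): observed ΔN = 255.7 m, observed ΔE = 271.8 m.
Subtracting the expected shift leaves a residual of 255.7 − (217.6) = 38.1 m north and 271.8 − (263.0) = 8.8 m east.
Residual distance = √(38.1² + 8.8²) = 39.1 m.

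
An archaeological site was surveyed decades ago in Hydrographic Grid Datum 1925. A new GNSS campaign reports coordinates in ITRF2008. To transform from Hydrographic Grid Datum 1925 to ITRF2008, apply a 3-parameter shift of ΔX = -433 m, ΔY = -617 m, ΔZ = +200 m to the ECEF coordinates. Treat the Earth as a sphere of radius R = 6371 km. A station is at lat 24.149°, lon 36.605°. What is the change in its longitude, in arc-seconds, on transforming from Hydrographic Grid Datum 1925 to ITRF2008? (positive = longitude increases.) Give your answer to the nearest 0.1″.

Δλ = -8.4″

sin φ = 0.409111, cos φ = 0.912485, sin λ = 0.596295, cos λ = 0.802765.
East component: ΔE = −sin λ·ΔX + cos λ·ΔY = −(0.596295)(-433) + (0.802765)(-617) = -237.11 m.
1° of latitude spans πR/180 = 111195 m; at latitude φ, 1° of longitude spans that × cos φ = 101463.7 m, so Δλ = -237.11 / 101463.7 × 3600 = -8.413″.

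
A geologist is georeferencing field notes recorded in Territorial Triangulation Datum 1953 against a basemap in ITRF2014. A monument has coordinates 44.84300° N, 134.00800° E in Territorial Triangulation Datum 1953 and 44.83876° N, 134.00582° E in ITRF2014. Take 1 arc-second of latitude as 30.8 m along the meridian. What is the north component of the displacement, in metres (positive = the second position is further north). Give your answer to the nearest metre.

ΔN = -470 m

Δφ = 44.83876° − 44.84300° = -0.00424°; Δλ = 134.00582° − 134.00800° = -0.00218°.
1° of latitude = 3600 × 30.80 = 110880 m.
ΔN = Δφ × 110880 = -470.1 m; ΔE = Δλ × 110880 × cos(44.84300°) = -0.00218 × 110880 × 0.709042 = -171.4 m.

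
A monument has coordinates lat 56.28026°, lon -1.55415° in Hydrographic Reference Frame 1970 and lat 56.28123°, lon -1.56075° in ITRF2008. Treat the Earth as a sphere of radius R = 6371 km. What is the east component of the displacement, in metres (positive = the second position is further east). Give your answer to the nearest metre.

ΔE = -407 m

Δφ = 56.28123° − 56.28026° = +0.00097°; Δλ = -1.56075° − -1.55415° = -0.00660°.
1° along a meridian = πR/180 = 111195 m.
ΔN = Δφ × 111195 = 107.9 m; ΔE = Δλ × 111195 × cos(56.28026°) = -0.00660 × 111195 × 0.555131 = -407.4 m.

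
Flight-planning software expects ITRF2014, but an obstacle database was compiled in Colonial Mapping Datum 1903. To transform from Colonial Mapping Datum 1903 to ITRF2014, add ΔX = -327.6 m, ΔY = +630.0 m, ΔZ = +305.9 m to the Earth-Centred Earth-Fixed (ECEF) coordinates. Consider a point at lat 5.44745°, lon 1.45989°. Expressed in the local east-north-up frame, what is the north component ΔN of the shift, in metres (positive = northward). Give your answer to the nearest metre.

At φ = 5.44745°, λ = 1.45989°: sin φ = 0.094933, cos φ = 0.995484, sin λ = 0.025477, cos λ = 0.999675.
ΔN = −sin φ cos λ·ΔX − sin φ sin λ·ΔY + cos φ·ΔZ = −(0.094933)(0.999675)(-327.6) − (0.094933)(0.025477)(630.0) + (0.995484)(305.9) = 334.08 m.

ΔN = 334 m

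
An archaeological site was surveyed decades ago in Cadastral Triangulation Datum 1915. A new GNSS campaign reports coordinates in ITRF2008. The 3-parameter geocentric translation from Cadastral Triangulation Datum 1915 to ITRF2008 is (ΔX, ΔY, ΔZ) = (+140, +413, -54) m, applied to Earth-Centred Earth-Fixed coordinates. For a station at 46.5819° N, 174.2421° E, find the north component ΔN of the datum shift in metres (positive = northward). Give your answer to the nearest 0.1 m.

ΔN = 34.0 m

At φ = 46.5819°, λ = 174.2421°: sin φ = 0.726358, cos φ = 0.687317, sin λ = 0.100325, cos λ = -0.994955.
ΔN = −sin φ cos λ·ΔX − sin φ sin λ·ΔY + cos φ·ΔZ = −(0.726358)(-0.994955)(140) − (0.726358)(0.100325)(413) + (0.687317)(-54) = 33.97 m.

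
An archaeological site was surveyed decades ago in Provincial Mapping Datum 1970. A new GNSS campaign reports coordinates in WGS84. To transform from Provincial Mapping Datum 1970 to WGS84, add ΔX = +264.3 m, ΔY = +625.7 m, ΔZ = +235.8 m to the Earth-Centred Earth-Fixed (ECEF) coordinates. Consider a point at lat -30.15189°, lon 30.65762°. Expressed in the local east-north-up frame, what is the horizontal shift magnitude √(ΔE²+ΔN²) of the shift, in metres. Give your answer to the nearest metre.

626 m

At φ = -30.15189°, λ = 30.65762°: sin φ = -0.502294, cos φ = 0.864697, sin λ = 0.509907, cos λ = 0.860230.
ΔE = −sin λ·ΔX + cos λ·ΔY = −(0.509907)·(264.3) + (0.860230)·(625.7) = 403.48 m.
ΔN = −sin φ cos λ·ΔX − sin φ sin λ·ΔY + cos φ·ΔZ = −(-0.502294)(0.860230)(264.3) − (-0.502294)(0.509907)(625.7) + (0.864697)(235.8) = 478.35 m.
Horizontal magnitude = √(ΔE² + ΔN²) = √(403.48² + 478.35²) = 625.79 m.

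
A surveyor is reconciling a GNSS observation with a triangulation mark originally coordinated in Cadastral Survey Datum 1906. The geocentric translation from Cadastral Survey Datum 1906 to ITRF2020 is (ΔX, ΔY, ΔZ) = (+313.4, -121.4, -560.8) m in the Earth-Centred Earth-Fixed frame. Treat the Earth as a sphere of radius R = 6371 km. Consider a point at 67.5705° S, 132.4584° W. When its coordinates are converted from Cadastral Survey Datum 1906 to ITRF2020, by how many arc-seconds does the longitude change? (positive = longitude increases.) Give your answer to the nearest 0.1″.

sin φ = -0.924350, cos φ = 0.381546, sin λ = -0.737768, cos λ = -0.675055.
East component: ΔE = −sin λ·ΔX + cos λ·ΔY = −(-0.737768)(313.4) + (-0.675055)(-121.4) = 313.17 m.
1° of latitude spans πR/180 = 111195 m; at latitude φ, 1° of longitude spans that × cos φ = 42426.0 m, so Δλ = 313.17 / 42426.0 × 3600 = 26.573″.

Δλ = 26.6″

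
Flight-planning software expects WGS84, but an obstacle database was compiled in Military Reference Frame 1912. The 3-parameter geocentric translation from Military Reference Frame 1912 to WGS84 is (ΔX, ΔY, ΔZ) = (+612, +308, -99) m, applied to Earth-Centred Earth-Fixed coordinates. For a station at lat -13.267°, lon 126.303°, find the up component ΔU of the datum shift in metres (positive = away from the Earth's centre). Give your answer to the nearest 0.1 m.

ΔU = -88.4 m

The local up (radial) axis is (cos φ cos λ, cos φ sin λ, sin φ), giving ΔU = -352.668 + 241.592 + 22.719 = -88.36 m.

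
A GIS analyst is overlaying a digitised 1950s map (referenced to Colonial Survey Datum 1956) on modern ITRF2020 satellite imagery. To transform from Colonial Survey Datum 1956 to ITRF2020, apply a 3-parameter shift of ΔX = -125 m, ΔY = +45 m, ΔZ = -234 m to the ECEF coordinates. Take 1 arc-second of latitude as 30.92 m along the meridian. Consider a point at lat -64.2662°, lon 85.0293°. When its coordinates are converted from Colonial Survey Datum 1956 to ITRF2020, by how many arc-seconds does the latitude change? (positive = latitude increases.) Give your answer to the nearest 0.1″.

sin φ = -0.900821, cos φ = 0.434191, sin λ = 0.996239, cos λ = 0.086646.
North component: ΔN = −sin φ cos λ·ΔX − sin φ sin λ·ΔY + cos φ·ΔZ = −(-0.900821)(0.086646)(-125) − (-0.900821)(0.996239)(45) + (0.434191)(-234) = -70.97 m.
1° of latitude spans 3600 × 30.92 = 111312 m, so Δφ = -70.97 / 111312 × 3600 = -2.295″.

Δφ = -2.3″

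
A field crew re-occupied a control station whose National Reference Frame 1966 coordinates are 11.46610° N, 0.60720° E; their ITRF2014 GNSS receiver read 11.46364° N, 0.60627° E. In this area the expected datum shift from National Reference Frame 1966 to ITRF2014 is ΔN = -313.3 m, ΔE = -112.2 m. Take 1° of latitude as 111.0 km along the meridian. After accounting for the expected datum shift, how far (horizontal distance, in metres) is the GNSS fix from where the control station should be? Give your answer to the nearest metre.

42 m

Observed coordinate differences: Δφ = -0.00246°, Δλ = -0.00093°.
Converting to metres (1° lat = 111000 m, cos φ = 0.980042): observed ΔN = -273.1 m, observed ΔE = -101.2 m.
Subtracting the expected shift leaves a residual of -273.1 − (-313.3) = 40.2 m north and -101.2 − (-112.2) = 11.0 m east.
Residual distance = √(40.2² + 11.0²) = 41.7 m.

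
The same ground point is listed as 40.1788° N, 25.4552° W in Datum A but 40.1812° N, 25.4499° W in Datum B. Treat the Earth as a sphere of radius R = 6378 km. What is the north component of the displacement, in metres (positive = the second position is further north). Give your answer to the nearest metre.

ΔN = 267 m

Δφ = 40.1812° − 40.1788° = +0.0024°; Δλ = -25.4499° − -25.4552° = +0.0053°.
1° along a meridian = πR/180 = 111317 m.
ΔN = Δφ × 111317 = 267.2 m; ΔE = Δλ × 111317 × cos(40.1788°) = +0.0053 × 111317 × 0.764035 = 450.8 m.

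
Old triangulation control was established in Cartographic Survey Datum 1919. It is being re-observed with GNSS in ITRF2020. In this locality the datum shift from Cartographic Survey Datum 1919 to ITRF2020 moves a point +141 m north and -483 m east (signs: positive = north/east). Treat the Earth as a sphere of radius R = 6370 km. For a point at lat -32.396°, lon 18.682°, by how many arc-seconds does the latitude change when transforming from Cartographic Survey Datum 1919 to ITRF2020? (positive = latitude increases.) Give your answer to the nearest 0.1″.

On a sphere of radius R, 1 rad of latitude = R, so Δφ = ΔN / R = 141.0 / 6370000 = 2.2135e-05 rad = 4.566″.

Δφ = 4.6″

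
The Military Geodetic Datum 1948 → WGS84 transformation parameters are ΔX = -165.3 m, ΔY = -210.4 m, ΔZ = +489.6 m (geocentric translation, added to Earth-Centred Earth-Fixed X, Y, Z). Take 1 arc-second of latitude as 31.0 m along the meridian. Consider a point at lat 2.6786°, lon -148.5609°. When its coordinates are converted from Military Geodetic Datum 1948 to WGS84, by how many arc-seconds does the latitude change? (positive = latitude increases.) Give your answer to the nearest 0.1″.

sin φ = 0.046733, cos φ = 0.998907, sin λ = -0.521592, cos λ = -0.853195.
North component: ΔN = −sin φ cos λ·ΔX − sin φ sin λ·ΔY + cos φ·ΔZ = −(0.046733)(-0.853195)(-165.3) − (0.046733)(-0.521592)(-210.4) + (0.998907)(489.6) = 477.35 m.
1° of latitude spans 3600 × 31.00 = 111600 m, so Δφ = 477.35 / 111600 × 3600 = 15.398″.

Δφ = 15.4″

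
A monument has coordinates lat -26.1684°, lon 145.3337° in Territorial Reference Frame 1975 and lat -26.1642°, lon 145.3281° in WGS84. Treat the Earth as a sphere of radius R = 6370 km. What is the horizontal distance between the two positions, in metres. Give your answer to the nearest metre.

Δφ = -26.1642° − -26.1684° = +0.0042°; Δλ = 145.3281° − 145.3337° = -0.0056°.
1° along a meridian = πR/180 = 111177 m.
ΔN = Δφ × 111177 = 466.9 m; ΔE = Δλ × 111177 × cos(-26.1684°) = -0.0056 × 111177 × 0.897502 = -558.8 m.
Distance = √(ΔE² + ΔN²) = √((-558.8)² + 466.9²) = 728.2 m.

728 m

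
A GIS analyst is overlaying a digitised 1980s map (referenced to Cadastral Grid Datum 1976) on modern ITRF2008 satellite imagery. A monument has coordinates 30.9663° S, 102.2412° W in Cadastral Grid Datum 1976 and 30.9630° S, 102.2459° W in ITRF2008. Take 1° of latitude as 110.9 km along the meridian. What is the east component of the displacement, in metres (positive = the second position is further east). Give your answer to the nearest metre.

ΔE = -447 m

Δφ = -30.9630° − -30.9663° = +0.0033°; Δλ = -102.2459° − -102.2412° = -0.0047°.
ΔN = Δφ × 110900 = 366.0 m; ΔE = Δλ × 110900 × cos(-30.9663°) = -0.0047 × 110900 × 0.857470 = -446.9 m.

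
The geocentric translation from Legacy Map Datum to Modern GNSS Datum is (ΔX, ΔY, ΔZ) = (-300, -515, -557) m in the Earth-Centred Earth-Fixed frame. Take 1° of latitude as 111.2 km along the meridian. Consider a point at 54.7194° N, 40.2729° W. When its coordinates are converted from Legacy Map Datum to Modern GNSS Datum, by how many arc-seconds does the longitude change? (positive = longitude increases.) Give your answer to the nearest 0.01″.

Δλ = -32.89″

sin φ = 0.816333, cos φ = 0.577581, sin λ = -0.646429, cos λ = 0.762974.
East component: ΔE = −sin λ·ΔX + cos λ·ΔY = −(-0.646429)(-300) + (0.762974)(-515) = -586.86 m.
1° of latitude spans 111200 m; at latitude φ, 1° of longitude spans that × cos φ = 64227.0 m, so Δλ = -586.86 / 64227.0 × 3600 = -32.894″.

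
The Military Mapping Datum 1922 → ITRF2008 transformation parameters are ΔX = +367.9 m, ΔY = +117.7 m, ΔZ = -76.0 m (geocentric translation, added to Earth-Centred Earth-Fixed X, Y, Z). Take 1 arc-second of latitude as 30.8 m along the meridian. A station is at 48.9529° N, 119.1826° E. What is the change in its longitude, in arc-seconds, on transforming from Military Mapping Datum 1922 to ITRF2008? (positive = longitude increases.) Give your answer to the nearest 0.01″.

Δλ = -18.72″

sin φ = 0.754170, cos φ = 0.656679, sin λ = 0.873070, cos λ = -0.487595.
East component: ΔE = −sin λ·ΔX + cos λ·ΔY = −(0.873070)(367.9) + (-0.487595)(117.7) = -378.59 m.
1° of latitude spans 3600 × 30.80 = 110880 m; at latitude φ, 1° of longitude spans that × cos φ = 72812.6 m, so Δλ = -378.59 / 72812.6 × 3600 = -18.718″.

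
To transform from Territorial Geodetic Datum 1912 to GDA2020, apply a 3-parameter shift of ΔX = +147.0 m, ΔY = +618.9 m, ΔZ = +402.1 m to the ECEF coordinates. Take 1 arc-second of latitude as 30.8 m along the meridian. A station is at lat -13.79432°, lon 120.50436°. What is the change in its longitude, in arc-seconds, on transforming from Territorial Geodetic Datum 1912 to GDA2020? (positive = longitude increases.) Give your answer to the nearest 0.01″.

Δλ = -14.74″

sin φ = -0.238437, cos φ = 0.971158, sin λ = 0.861591, cos λ = -0.507604.
East component: ΔE = −sin λ·ΔX + cos λ·ΔY = −(0.861591)(147.0) + (-0.507604)(618.9) = -440.81 m.
1° of latitude spans 3600 × 30.80 = 110880 m; at latitude φ, 1° of longitude spans that × cos φ = 107682.0 m, so Δλ = -440.81 / 107682.0 × 3600 = -14.737″.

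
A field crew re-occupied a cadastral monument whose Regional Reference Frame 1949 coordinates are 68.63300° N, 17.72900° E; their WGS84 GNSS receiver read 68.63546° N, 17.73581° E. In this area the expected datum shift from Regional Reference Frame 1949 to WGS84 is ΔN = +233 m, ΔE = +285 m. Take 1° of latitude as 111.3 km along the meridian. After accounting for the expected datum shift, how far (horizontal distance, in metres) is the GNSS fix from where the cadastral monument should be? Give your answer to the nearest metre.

42 m

Observed coordinate differences: Δφ = +0.00246°, Δλ = +0.00681°.
Converting to metres (1° lat = 111300 m, cos φ = 0.364340): observed ΔN = 273.8 m, observed ΔE = 276.2 m.
Subtracting the expected shift leaves a residual of 273.8 − (233) = 40.8 m north and 276.2 − (285) = -8.8 m east.
Residual distance = √(40.8² + (-8.8)²) = 41.7 m.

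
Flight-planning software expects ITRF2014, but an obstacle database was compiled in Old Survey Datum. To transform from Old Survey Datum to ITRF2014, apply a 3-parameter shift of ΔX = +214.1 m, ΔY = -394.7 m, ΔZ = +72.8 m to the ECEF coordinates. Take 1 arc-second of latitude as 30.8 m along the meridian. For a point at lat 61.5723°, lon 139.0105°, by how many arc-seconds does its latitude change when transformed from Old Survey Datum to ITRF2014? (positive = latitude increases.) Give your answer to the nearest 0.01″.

Δφ = 13.13″

sin φ = 0.879419, cos φ = 0.476049, sin λ = 0.655921, cos λ = -0.754830.
North component: ΔN = −sin φ cos λ·ΔX − sin φ sin λ·ΔY + cos φ·ΔZ = −(0.879419)(-0.754830)(214.1) − (0.879419)(0.655921)(-394.7) + (0.476049)(72.8) = 404.45 m.
1° of latitude spans 3600 × 30.80 = 110880 m, so Δφ = 404.45 / 110880 × 3600 = 13.132″.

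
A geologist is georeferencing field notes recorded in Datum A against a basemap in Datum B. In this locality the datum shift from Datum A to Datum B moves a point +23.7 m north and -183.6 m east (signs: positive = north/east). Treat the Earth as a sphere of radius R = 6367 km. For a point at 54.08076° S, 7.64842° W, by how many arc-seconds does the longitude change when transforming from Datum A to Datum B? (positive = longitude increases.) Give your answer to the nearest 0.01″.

At latitude -54.08076°, cos φ = 0.586644.
One radian of longitude at latitude φ spans R cos φ, so Δλ = ΔE / (R cos φ) = -183.6 / (6367000 × 0.586644) = -4.9154e-05 rad = -10.139″.

Δλ = -10.14″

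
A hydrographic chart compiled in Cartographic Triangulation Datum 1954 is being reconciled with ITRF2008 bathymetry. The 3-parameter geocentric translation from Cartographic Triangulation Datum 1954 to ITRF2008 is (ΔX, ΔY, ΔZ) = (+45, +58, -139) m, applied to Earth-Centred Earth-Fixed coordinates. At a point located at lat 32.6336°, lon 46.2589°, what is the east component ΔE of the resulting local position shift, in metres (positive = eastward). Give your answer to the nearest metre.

ΔE = 8 m

The local east axis at (φ, λ) is (−sin λ, cos λ, 0), so ΔE = −sin(46.2589°)·45 + cos(46.2589°)·58 = 7.59 m.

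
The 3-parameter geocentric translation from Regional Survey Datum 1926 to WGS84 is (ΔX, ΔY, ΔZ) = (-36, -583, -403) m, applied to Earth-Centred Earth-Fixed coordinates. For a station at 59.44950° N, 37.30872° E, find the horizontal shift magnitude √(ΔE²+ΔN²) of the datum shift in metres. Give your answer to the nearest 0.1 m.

459.0 m

The local east axis at (φ, λ) is (−sin λ, cos λ, 0), so ΔE = −sin(37.30872°)·(-36) + cos(37.30872°)·(-583) = -441.89 m.
The local north axis is (−sin φ cos λ, −sin φ sin λ, cos φ), giving ΔN = 24.659 + 304.309 − 204.844 = 124.12 m.
Horizontal magnitude = √(ΔE² + ΔN²) = √((-441.89)² + 124.12²) = 458.99 m.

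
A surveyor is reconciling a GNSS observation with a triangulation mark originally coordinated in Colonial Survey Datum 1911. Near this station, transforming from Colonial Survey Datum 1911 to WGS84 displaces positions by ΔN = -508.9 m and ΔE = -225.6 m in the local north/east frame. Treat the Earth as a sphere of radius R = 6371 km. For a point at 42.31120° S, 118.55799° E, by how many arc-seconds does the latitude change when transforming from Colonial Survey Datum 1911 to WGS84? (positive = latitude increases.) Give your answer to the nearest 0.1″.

Δφ = -16.5″

On a sphere of radius R, 1 rad of latitude = R, so Δφ = ΔN / R = -508.9 / 6371000 = -7.9878e-05 rad = -16.476″.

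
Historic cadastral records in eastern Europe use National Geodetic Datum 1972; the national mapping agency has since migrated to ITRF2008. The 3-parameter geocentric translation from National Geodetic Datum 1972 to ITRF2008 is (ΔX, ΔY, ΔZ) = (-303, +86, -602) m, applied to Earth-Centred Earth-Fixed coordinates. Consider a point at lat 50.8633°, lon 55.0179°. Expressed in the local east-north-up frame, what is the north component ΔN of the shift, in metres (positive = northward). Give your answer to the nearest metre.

ΔN = -300 m

The local north axis is (−sin φ cos λ, −sin φ sin λ, cos φ), giving ΔN = 134.742 − 54.654 − 379.966 = -299.88 m.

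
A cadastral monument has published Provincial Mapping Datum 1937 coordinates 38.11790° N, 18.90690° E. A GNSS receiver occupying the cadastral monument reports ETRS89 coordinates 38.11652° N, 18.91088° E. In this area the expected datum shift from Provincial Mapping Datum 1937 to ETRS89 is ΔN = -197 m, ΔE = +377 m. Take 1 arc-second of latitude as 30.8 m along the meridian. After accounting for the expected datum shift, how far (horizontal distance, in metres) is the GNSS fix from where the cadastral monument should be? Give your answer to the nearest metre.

53 m

Observed coordinate differences: Δφ = -0.00138°, Δλ = +0.00398°.
Converting to metres (1° lat = 110880 m, cos φ = 0.786742): observed ΔN = -153.0 m, observed ΔE = 347.2 m.
Subtracting the expected shift leaves a residual of -153.0 − (-197) = 44.0 m north and 347.2 − (377) = -29.8 m east.
Residual distance = √(44.0² + (-29.8)²) = 53.1 m.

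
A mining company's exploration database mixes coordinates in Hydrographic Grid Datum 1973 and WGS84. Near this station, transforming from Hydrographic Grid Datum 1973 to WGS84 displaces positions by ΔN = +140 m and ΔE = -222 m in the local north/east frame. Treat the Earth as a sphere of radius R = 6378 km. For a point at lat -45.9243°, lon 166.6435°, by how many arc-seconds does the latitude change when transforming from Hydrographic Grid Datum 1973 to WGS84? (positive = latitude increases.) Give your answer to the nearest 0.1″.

On a sphere of radius R, 1 rad of latitude = R, so Δφ = ΔN / R = 140.0 / 6378000 = 2.1950e-05 rad = 4.528″.

Δφ = 4.5″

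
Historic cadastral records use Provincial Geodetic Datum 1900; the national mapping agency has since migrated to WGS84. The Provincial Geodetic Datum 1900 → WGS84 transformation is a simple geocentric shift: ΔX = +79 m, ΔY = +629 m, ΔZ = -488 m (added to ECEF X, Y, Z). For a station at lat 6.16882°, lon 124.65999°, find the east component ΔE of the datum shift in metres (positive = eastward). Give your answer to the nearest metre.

At φ = 6.16882°, λ = 124.65999°: sin φ = 0.107458, cos φ = 0.994210, sin λ = 0.822541, cos λ = -0.568705.
ΔE = −sin λ·ΔX + cos λ·ΔY = −(0.822541)·(79) + (-0.568705)·(629) = -422.70 m.

ΔE = -423 m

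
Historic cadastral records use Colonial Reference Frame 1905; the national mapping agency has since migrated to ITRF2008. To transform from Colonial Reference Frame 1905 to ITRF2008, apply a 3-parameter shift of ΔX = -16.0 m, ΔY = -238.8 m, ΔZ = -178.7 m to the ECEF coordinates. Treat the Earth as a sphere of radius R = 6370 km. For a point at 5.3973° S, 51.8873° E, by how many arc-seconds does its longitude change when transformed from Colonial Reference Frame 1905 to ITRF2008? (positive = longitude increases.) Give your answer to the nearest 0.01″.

sin φ = -0.094061, cos φ = 0.995566, sin λ = 0.786798, cos λ = 0.617210.
East component: ΔE = −sin λ·ΔX + cos λ·ΔY = −(0.786798)(-16.0) + (0.617210)(-238.8) = -134.80 m.
1° of latitude spans πR/180 = 111177 m; at latitude φ, 1° of longitude spans that × cos φ = 110684.6 m, so Δλ = -134.80 / 110684.6 × 3600 = -4.384″.

Δλ = -4.38″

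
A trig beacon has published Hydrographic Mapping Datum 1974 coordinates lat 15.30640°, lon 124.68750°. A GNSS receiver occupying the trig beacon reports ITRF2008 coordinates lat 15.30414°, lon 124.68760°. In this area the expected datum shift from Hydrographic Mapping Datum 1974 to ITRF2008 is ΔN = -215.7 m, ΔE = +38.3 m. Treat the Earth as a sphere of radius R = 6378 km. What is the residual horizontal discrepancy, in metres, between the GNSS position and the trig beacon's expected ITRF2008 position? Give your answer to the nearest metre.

45 m

Observed coordinate differences: Δφ = -0.00226°, Δλ = +0.00010°.
Converting to metres (1° lat = 111317 m, cos φ = 0.964528): observed ΔN = -251.6 m, observed ΔE = 10.7 m.
Subtracting the expected shift leaves a residual of -251.6 − (-215.7) = -35.9 m north and 10.7 − (38.3) = -27.6 m east.
Residual distance = √((-35.9)² + (-27.6)²) = 45.2 m.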